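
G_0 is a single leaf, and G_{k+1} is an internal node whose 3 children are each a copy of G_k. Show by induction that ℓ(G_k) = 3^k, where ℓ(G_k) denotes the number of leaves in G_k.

Base case: ℓ(G_0) = 1, and 3^0 = 1.
Assume ℓ(G_m) = 3^m.
Then ℓ(G_{m+1}) = 3·ℓ(G_m) = 3·3^m = 3^{m+1}.
So the formula holds for m+1, and by induction ℓ(G_k) = 3^k for all k ≥ 0.

ℓ(G_k) = 3^k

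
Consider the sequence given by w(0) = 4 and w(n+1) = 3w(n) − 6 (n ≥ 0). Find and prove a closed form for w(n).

Claim: w(n) = 3^n + 3.

Base case: w(0) = 4, and 3^0 + 3 = 1 + 3 = 4.
Assume w(j) = 3^j + 3 for some j ≥ 0.
Then w(j+1) = 3w(j) − 6 = 3·(3^j + 3) − 6 = 3^{j+1} + 9 − 6 = 3^{j+1} + 3.
Hence w(n) = 3^n + 3 for every n ≥ 0, by induction.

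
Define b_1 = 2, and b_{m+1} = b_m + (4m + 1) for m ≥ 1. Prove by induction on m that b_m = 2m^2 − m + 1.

Base case: b_1 = 2, and 2·1^2 − 1 + 1 = 2.
Assume b_j = 2j^2 − j + 1.
Then b_{j+1} = b_j + (4j + 1) = (2j^2 − j + 1) + (4j + 1) = 2j^2 + 3j + 2,
and 2·(j+1)^2 − (j+1) + 1 = 2j^2 + 3j + 2.
This completes the inductive step, so b_m = 2m^2 − m + 1 for all m ≥ 1.

b_m = 2m^2 − m + 1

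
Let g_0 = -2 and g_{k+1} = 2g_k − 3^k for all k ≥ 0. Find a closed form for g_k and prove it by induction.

Claim: g_k = -2^k − 3^k.

Base case: g_0 = -2, and -2^0 − 3^0 = -1 − 1 = -2.
Assume g_m = -2^m − 3^m for some m ≥ 0.
Then g_{m+1} = 2g_m − 3^m = 2·(-2^m − 3^m) − 3^m = -2^{m+1} − 2·3^m − 3^m = -2^{m+1} − 3·3^m = -2^{m+1} − 3^{m+1}.
So the formula holds for m+1, and by induction g_k = -2^k − 3^k for all k ≥ 0.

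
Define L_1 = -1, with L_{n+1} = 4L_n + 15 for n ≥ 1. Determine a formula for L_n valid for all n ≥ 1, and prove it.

Claim: L_n = 4^n − 5.

Base case: L_1 = -1, and 4^1 − 5 = 4 − 5 = -1.
Assume L_m = 4^m − 5 for some m ≥ 1.
Then L_{m+1} = 4L_m + 15 = 4·(4^m − 5) + 15 = 4^{m+1} − 20 + 15 = 4^{m+1} − 5.
So the formula holds for m+1, and by induction L_n = 4^n − 5 for all n ≥ 1.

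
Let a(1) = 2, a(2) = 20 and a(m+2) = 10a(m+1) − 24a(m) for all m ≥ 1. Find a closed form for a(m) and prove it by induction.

Claim: a(m) = 6^m − 4^m.

Base cases: a(1) = 2 and 6^1 − 4^1 = 2; a(2) = 20 and 6^2 − 4^2 = 20.
Assume a(j) = 6^j − 4^j for all 1 ≤ j ≤ r, where r ≥ 2.
Then a(r+1) = 10a(r) − 24a(r−1) = 10·(6^r − 4^r) − 24·(6^{r−1} − 4^{r−1}) = (10·6 − 24)6^{r−1} − (10·4 − 24)4^{r−1} = 36·6^{r−1} − 16·4^{r−1} = 6^{r+1} − 4^{r+1}.
By strong induction, a(m) = 6^m − 4^m for all m ≥ 1.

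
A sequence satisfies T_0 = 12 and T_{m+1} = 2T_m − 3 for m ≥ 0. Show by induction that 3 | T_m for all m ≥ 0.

Base case: T_0 = 12 = 3·4, so 3 | T_0.
Assume 3 | T_r, so T_r = 3t for some integer t.
Then T_{r+1} = 2T_r − 3 = 2·(3t) − 3 = 3(2t − 1), so 3 | T_{r+1}.
Hence 3 | T_m for every m ≥ 0, by induction.

3 | T_m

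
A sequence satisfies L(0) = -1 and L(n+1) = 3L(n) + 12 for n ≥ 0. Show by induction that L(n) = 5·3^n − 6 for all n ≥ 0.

Base case: L(0) = -1, and 5·3^0 − 6 = 5 − 6 = -1.
Assume L(j) = 5·3^j − 6 for some j ≥ 0.
Then L(j+1) = 3L(j) + 12 = 3·(5·3^j − 6) + 12 = 15·3^j − 18 + 12 = 5·3^{j+1} − 6.
This completes the inductive step, so L(n) = 5·3^n − 6 for all n ≥ 0.

L(n) = 5·3^n − 6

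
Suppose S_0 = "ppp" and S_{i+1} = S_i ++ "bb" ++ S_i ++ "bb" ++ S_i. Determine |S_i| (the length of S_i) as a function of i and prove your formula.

Claim: |S_i| = 5·3^i − 2.

Base case: |S_0| = 3, and 5·3^0 − 2 = 3.
Assume |S_j| = 5·3^j − 2.
Then |S_{j+1}| = 3|S_j| + 4 = 3(5·3^j − 2) + 4 = 5·3^{j+1} − 6 + 4 = 5·3^{j+1} − 2.
By induction, |S_i| = 5·3^i − 2 for all i ≥ 0.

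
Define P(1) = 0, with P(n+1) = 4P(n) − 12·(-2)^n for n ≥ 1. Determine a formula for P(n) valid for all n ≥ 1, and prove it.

Claim: P(n) = 4^n + 2·(-2)^n.

Base case: P(1) = 0, and 4^1 + 2·(-2)^1 = 4 − 4 = 0.
Assume P(j) = 4^j + 2·(-2)^j for some j ≥ 1.
Then P(j+1) = 4P(j) − 12·(-2)^j = 4·(4^j + 2·(-2)^j) − 12·(-2)^j = 4^{j+1} + 8·(-2)^j − 12·(-2)^j = 4^{j+1} − 4·(-2)^j = 4^{j+1} + 2·(-2)^{j+1}.
By induction, P(n) = 4^n + 2·(-2)^n for all n ≥ 1.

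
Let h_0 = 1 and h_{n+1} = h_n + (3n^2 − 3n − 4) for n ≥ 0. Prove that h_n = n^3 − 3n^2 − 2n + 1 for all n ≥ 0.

Base case: h_0 = 1, and 0^3 − 3·0^2 − 2·0 + 1 = 1.
Assume h_r = r^3 − 3r^2 − 2r + 1.
Then h_{r+1} = h_r + (3r^2 − 3r − 4) = (r^3 − 3r^2 − 2r + 1) + (3r^2 − 3r − 4) = r^3 − 5r − 3,
and (r+1)^3 − 3·(r+1)^2 − 2·(r+1) + 1 = r^3 − 5r − 3.
This completes the inductive step, so h_n = n^3 − 3n^2 − 2n + 1 for all n ≥ 0.

h_n = n^3 − 3n^2 − 2n + 1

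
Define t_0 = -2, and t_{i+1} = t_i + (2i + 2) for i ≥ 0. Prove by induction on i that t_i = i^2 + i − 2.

Base case: t_0 = -2, and 0^2 + 0 − 2 = -2.
Assume t_r = r^2 + r − 2.
Then t_{r+1} = t_r + (2r + 2) = (r^2 + r − 2) + (2r + 2) = r^2 + 3r,
and (r+1)^2 + (r+1) − 2 = r^2 + 3r.
By induction, t_i = i^2 + i − 2 for all i ≥ 0.

t_i = i^2 + i − 2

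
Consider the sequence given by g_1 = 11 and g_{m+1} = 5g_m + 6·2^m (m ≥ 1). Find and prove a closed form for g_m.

Claim: g_m = 3·5^m − 2·2^m.

Base case: g_1 = 11, and 3·5^1 − 2·2^1 = 15 − 4 = 11.
Assume g_k = 3·5^k − 2·2^k for some k ≥ 1.
Then g_{k+1} = 5g_k + 6·2^k = 5·(3·5^k − 2·2^k) + 6·2^k = 3·5^{k+1} − 10·2^k + 6·2^k = 3·5^{k+1} − 4·2^k = 3·5^{k+1} − 2·2^{k+1}.
So the formula holds for k+1, and by induction g_m = 3·5^m − 2·2^m for all m ≥ 1.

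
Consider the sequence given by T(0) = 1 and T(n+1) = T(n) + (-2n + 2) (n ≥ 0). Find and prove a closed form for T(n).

Claim: T(n) = -n^2 + 3n + 1.

Base case: T(0) = 1, and -0^2 + 3·0 + 1 = 1.
Assume T(k) = -k^2 + 3k + 1.
Then T(k+1) = T(k) + (-2k + 2) = (-k^2 + 3k + 1) + (-2k + 2) = -k^2 + k + 3,
and -(k+1)^2 + 3·(k+1) + 1 = -k^2 + k + 3.
This completes the inductive step, so T(n) = -n^2 + 3n + 1 for all n ≥ 0.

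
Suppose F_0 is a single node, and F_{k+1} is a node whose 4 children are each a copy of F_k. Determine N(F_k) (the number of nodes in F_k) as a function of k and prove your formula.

Claim: N(F_k) = (4^{k+1} − 1)/3.

Base case: N(F_0) = 1, and (4^{0+1} − 1)/3 = 1.
Assume N(F_r) = (4^{r+1} − 1)/3.
Then N(F_{r+1}) = 1 + 4N(F_r) = 1 + 4·(4^{r+1} − 1)/3 = 1 + (4^{r+2} − 4)/3 = (3 + 4^{r+2} − 4)/3 = (4^{r+2} − 1)/3.
Hence N(F_k) = (4^{k+1} − 1)/3 for every k ≥ 0, by induction.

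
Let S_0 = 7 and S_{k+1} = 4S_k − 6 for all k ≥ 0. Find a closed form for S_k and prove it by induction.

Claim: S_k = 5·4^k + 2.

Base case: S_0 = 7, and 5·4^0 + 2 = 5 + 2 = 7.
Assume S_j = 5·4^j + 2 for some j ≥ 0.
Then S_{j+1} = 4S_j − 6 = 4·(5·4^j + 2) − 6 = 20·4^j + 8 − 6 = 5·4^{j+1} + 2.
By induction, S_k = 5·4^k + 2 for all k ≥ 0.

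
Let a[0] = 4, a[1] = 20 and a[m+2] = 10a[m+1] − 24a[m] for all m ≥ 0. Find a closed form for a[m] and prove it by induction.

Claim: a[m] = 2·4^m + 2·6^m.

Base cases: a[0] = 4 and 2·4^0 + 2·6^0 = 4; a[1] = 20 and 2·4^1 + 2·6^1 = 20.
Assume a[j] = 2·4^j + 2·6^j for all 0 ≤ j ≤ k, where k ≥ 1.
Then a[k+1] = 10a[k] − 24a[k−1] = 10·(2·4^k + 2·6^k) − 24·(2·4^{k−1} + 2·6^{k−1}) = 2·(10·4 − 24)4^{k−1} + 2·(10·6 − 24)6^{k−1} = 32·4^{k−1} + 72·6^{k−1} = 2·4^{k+1} + 2·6^{k+1}.
This completes the inductive step, so a[m] = 2·4^m + 2·6^m for all m ≥ 0.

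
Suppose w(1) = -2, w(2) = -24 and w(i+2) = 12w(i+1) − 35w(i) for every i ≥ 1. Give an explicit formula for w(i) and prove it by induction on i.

Claim: w(i) = 5^i − 7^i.

Base cases: w(1) = -2 and 5^1 − 7^1 = -2; w(2) = -24 and 5^2 − 7^2 = -24.
Assume w(j) = 5^j − 7^j for all 1 ≤ j ≤ r, where r ≥ 2.
Then w(r+1) = 12w(r) − 35w(r−1) = 12·(5^r − 7^r) − 35·(5^{r−1} − 7^{r−1}) = (12·5 − 35)5^{r−1} − (12·7 − 35)7^{r−1} = 25·5^{r−1} − 49·7^{r−1} = 5^{r+1} − 7^{r+1}.
So the formula holds for r+1, and by strong induction w(i) = 5^i − 7^i for all i ≥ 1.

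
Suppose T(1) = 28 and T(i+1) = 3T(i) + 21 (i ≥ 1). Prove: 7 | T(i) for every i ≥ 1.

Base case: T(1) = 28 = 7·4, so 7 | T(1).
Assume 7 | T(r), so T(r) = 7t for some integer t.
Then T(r+1) = 3T(r) + 21 = 3·(7t) + 21 = 7(3t + 3), so 7 | T(r+1).
By induction, 7 | T(i) for all i ≥ 1.

7 | T(i)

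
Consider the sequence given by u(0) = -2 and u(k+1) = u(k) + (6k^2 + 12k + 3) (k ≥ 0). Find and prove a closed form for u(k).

Claim: u(k) = 2k^3 + 3k^2 − 2k − 2.

Base case: u(0) = -2, and 2·0^3 + 3·0^2 − 2·0 − 2 = -2.
Assume u(m) = 2m^3 + 3m^2 − 2m − 2.
Then u(m+1) = u(m) + (6m^2 + 12m + 3) = (2m^3 + 3m^2 − 2m − 2) + (6m^2 + 12m + 3) = 2m^3 + 9m^2 + 10m + 1,
and 2·(m+1)^3 + 3·(m+1)^2 − 2·(m+1) − 2 = 2m^3 + 9m^2 + 10m + 1.
Hence u(k) = 2k^3 + 3k^2 − 2k − 2 for every k ≥ 0, by induction.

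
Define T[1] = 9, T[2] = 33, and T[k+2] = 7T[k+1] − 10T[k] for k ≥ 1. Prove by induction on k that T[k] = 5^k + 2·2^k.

Base cases: T[1] = 9 and 5^1 + 2·2^1 = 9; T[2] = 33 and 5^2 + 2·2^2 = 33.
Assume T[i] = 5^i + 2·2^i for all 1 ≤ i ≤ j, where j ≥ 2.
Then T[j+1] = 7T[j] − 10T[j−1] = 7·(5^j + 2·2^j) − 10·(5^{j−1} + 2·2^{j−1}) = (7·5 − 10)5^{j−1} + 2·(7·2 − 10)2^{j−1} = 25·5^{j−1} + 8·2^{j−1} = 5^{j+1} + 2·2^{j+1}.
By strong induction, T[k] = 5^k + 2·2^k for all k ≥ 1.

T[k] = 5^k + 2·2^k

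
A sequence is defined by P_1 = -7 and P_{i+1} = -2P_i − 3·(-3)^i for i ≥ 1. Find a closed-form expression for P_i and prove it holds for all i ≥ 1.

Claim: P_i = -(-2)^i + 3·(-3)^i.

Base case: P_1 = -7, and -(-2)^1 + 3·(-3)^1 = 2 − 9 = -7.
Assume P_k = -(-2)^k + 3·(-3)^k for some k ≥ 1.
Then P_{k+1} = -2P_k − 3·(-3)^k = -2·(-(-2)^k + 3·(-3)^k) − 3·(-3)^k = -(-2)^{k+1} − 6·(-3)^k − 3·(-3)^k = -(-2)^{k+1} − 9·(-3)^k = -(-2)^{k+1} + 3·(-3)^{k+1}.
By induction, P_i = -(-2)^i + 3·(-3)^i for all i ≥ 1.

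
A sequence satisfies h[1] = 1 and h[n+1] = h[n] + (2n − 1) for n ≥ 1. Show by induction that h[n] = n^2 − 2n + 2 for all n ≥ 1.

Base case: h[1] = 1, and 1^2 − 2·1 + 2 = 1.
Assume h[j] = j^2 − 2j + 2.
Then h[j+1] = h[j] + (2j − 1) = (j^2 − 2j + 2) + (2j − 1) = j^2 + 1,
and (j+1)^2 − 2·(j+1) + 2 = j^2 + 1.
Hence h[n] = n^2 − 2n + 2 for every n ≥ 1, by induction.

h[n] = n^2 − 2n + 2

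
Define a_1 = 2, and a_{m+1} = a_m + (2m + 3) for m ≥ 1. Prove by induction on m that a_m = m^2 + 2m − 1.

Base case: a_1 = 2, and 1^2 + 2·1 − 1 = 2.
Assume a_r = r^2 + 2r − 1.
Then a_{r+1} = a_r + (2r + 3) = (r^2 + 2r − 1) + (2r + 3) = r^2 + 4r + 2,
and (r+1)^2 + 2·(r+1) − 1 = r^2 + 4r + 2.
This completes the inductive step, so a_m = m^2 + 2m − 1 for all m ≥ 1.

a_m = m^2 + 2m − 1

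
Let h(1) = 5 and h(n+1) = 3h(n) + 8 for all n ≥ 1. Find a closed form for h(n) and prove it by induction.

Claim: h(n) = 3^{n+1} − 4.

Base case: h(1) = 5, and 3^{1+1} − 4 = 9 − 4 = 5.
Assume h(m) = 3^{m+1} − 4 for some m ≥ 1.
Then h(m+1) = 3h(m) + 8 = 3·(3^{m+1} − 4) + 8 = 3^{m+2} − 12 + 8 = 3^{m+2} − 4.
Hence h(n) = 3^{n+1} − 4 for every n ≥ 1, by induction.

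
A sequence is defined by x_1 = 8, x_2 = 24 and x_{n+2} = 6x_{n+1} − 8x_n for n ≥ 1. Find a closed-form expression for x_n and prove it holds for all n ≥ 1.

Claim: x_n = 2·2^n + 4^n.

Base cases: x_1 = 8 and 2·2^1 + 4^1 = 8; x_2 = 24 and 2·2^2 + 4^2 = 24.
Assume x_j = 2·2^j + 4^j for all 1 ≤ j ≤ r, where r ≥ 2.
Then x_{r+1} = 6x_r − 8x_{r−1} = 6·(2·2^r + 4^r) − 8·(2·2^{r−1} + 4^{r−1}) = 2·(6·2 − 8)2^{r−1} + (6·4 − 8)4^{r−1} = 8·2^{r−1} + 16·4^{r−1} = 2·2^{r+1} + 4^{r+1}.
So the formula holds for r+1, and by strong induction x_n = 2·2^n + 4^n for all n ≥ 1.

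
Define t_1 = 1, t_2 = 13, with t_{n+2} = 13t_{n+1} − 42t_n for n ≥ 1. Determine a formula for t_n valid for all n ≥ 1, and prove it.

Claim: t_n = -6^n + 7^n.

Base cases: t_1 = 1 and -6^1 + 7^1 = 1; t_2 = 13 and -6^2 + 7^2 = 13.
Assume t_j = -6^j + 7^j for all 1 ≤ j ≤ k, where k ≥ 2.
Then t_{k+1} = 13t_k − 42t_{k−1} = 13·(-6^k + 7^k) − 42·(-6^{k−1} + 7^{k−1}) = -(13·6 − 42)6^{k−1} + (13·7 − 42)7^{k−1} = -36·6^{k−1} + 49·7^{k−1} = -6^{k+1} + 7^{k+1}.
By strong induction, t_n = -6^n + 7^n for all n ≥ 1.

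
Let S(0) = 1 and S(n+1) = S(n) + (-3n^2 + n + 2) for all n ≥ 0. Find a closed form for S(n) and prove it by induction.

Claim: S(n) = -n^3 + 2n^2 + n + 1.

Base case: S(0) = 1, and -0^3 + 2·0^2 + 0 + 1 = 1.
Assume S(j) = -j^3 + 2j^2 + j + 1.
Then S(j+1) = S(j) + (-3j^2 + j + 2) = (-j^3 + 2j^2 + j + 1) + (-3j^2 + j + 2) = -j^3 − j^2 + 2j + 3,
and -(j+1)^3 + 2·(j+1)^2 + (j+1) + 1 = -j^3 − j^2 + 2j + 3.
This completes the inductive step, so S(n) = -n^3 + 2n^2 + n + 1 for all n ≥ 0.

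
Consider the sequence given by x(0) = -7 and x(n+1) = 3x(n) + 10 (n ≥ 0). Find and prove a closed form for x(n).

Claim: x(n) = -2·3^n − 5.

Base case: x(0) = -7, and -2·3^0 − 5 = -2 − 5 = -7.
Assume x(k) = -2·3^k − 5 for some k ≥ 0.
Then x(k+1) = 3x(k) + 10 = 3·(-2·3^k − 5) + 10 = -6·3^k − 15 + 10 = -2·3^{k+1} − 5.
By induction, x(n) = -2·3^n − 5 for all n ≥ 0.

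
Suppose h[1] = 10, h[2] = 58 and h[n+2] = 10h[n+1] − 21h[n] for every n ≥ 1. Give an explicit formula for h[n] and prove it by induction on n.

Claim: h[n] = 7^n + 3^n.

Base cases: h[1] = 10 and 7^1 + 3^1 = 10; h[2] = 58 and 7^2 + 3^2 = 58.
Assume h[i] = 7^i + 3^i for all 1 ≤ i ≤ j, where j ≥ 2.
Then h[j+1] = 10h[j] − 21h[j−1] = 10·(7^j + 3^j) − 21·(7^{j−1} + 3^{j−1}) = (10·7 − 21)7^{j−1} + (10·3 − 21)3^{j−1} = 49·7^{j−1} + 9·3^{j−1} = 7^{j+1} + 3^{j+1}.
This completes the inductive step, so h[n] = 7^n + 3^n for all n ≥ 1.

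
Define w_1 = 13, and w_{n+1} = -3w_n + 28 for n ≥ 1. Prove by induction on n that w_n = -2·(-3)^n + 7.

Base case: w_1 = 13, and -2·(-3)^1 + 7 = 6 + 7 = 13.
Assume w_r = -2·(-3)^r + 7 for some r ≥ 1.
Then w_{r+1} = -3w_r + 28 = -3·(-2·(-3)^r + 7) + 28 = 6·(-3)^r − 21 + 28 = -2·(-3)^{r+1} + 7.
Hence w_n = -2·(-3)^n + 7 for every n ≥ 1, by induction.

w_n = -2·(-3)^n + 7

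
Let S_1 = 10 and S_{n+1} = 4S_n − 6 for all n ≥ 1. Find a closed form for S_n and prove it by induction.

Claim: S_n = 2·4^n + 2.

Base case: S_1 = 10, and 2·4^1 + 2 = 8 + 2 = 10.
Assume S_r = 2·4^r + 2 for some r ≥ 1.
Then S_{r+1} = 4S_r − 6 = 4·(2·4^r + 2) − 6 = 8·4^r + 8 − 6 = 2·4^{r+1} + 2.
By induction, S_n = 2·4^n + 2 for all n ≥ 1.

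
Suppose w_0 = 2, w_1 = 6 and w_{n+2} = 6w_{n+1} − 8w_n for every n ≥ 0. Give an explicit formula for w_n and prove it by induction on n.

Claim: w_n = 4^n + 2^n.

Base cases: w_0 = 2 and 4^0 + 2^0 = 2; w_1 = 6 and 4^1 + 2^1 = 6.
Assume w_j = 4^j + 2^j for all 0 ≤ j ≤ k, where k ≥ 1.
Then w_{k+1} = 6w_k − 8w_{k−1} = 6·(4^k + 2^k) − 8·(4^{k−1} + 2^{k−1}) = (6·4 − 8)4^{k−1} + (6·2 − 8)2^{k−1} = 16·4^{k−1} + 4·2^{k−1} = 4^{k+1} + 2^{k+1}.
So the formula holds for k+1, and by strong induction w_n = 4^n + 2^n for all n ≥ 0.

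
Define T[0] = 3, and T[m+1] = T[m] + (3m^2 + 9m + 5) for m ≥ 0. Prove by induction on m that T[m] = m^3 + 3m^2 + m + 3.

Base case: T[0] = 3, and 0^3 + 3·0^2 + 0 + 3 = 3.
Assume T[j] = j^3 + 3j^2 + j + 3.
Then T[j+1] = T[j] + (3j^2 + 9j + 5) = (j^3 + 3j^2 + j + 3) + (3j^2 + 9j + 5) = j^3 + 6j^2 + 10j + 8,
and (j+1)^3 + 3·(j+1)^2 + (j+1) + 3 = j^3 + 6j^2 + 10j + 8.
By induction, T[m] = m^3 + 3m^2 + m + 3 for all m ≥ 0.

T[m] = m^3 + 3m^2 + m + 3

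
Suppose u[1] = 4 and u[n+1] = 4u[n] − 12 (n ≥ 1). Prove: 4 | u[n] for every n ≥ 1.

Base case: u[1] = 4 = 4·1, so 4 | u[1].
Assume 4 | u[r], so u[r] = 4t for some integer t.
Then u[r+1] = 4u[r] − 12 = 4·(4t) − 12 = 4(4t − 3), so 4 | u[r+1].
Hence 4 | u[n] for every n ≥ 1, by induction.

4 | u[n]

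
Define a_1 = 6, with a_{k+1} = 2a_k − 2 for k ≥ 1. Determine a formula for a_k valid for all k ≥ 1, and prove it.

Claim: a_k = 2^{k+1} + 2.

Base case: a_1 = 6, and 2^{1+1} + 2 = 4 + 2 = 6.
Assume a_m = 2^{m+1} + 2 for some m ≥ 1.
Then a_{m+1} = 2a_m − 2 = 2·(2^{m+1} + 2) − 2 = 2^{m+2} + 4 − 2 = 2^{m+2} + 2.
By induction, a_k = 2^{k+1} + 2 for all k ≥ 1.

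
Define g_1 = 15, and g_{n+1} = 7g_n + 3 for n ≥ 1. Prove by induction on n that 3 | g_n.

Base case: g_1 = 15 = 3·5, so 3 | g_1.
Assume 3 | g_k, so g_k = 3t for some integer t.
Then g_{k+1} = 7g_k + 3 = 7·(3t) + 3 = 3(7t + 1), so 3 | g_{k+1}.
So the property holds for k+1, and by induction 3 | g_n for all n ≥ 1.

3 | g_n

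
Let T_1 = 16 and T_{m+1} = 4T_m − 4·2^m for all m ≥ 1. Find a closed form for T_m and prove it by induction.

Claim: T_m = 3·4^m + 2·2^m.

Base case: T_1 = 16, and 3·4^1 + 2·2^1 = 12 + 4 = 16.
Assume T_j = 3·4^j + 2·2^j for some j ≥ 1.
Then T_{j+1} = 4T_j − 4·2^j = 4·(3·4^j + 2·2^j) − 4·2^j = 3·4^{j+1} + 8·2^j − 4·2^j = 3·4^{j+1} + 4·2^j = 3·4^{j+1} + 2·2^{j+1}.
So the formula holds for j+1, and by induction T_m = 3·4^m + 2·2^m for all m ≥ 1.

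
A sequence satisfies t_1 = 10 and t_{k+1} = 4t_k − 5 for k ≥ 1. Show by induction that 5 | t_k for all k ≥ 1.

Base case: t_1 = 10 = 5·2, so 5 | t_1.
Assume 5 | t_m, so t_m = 5s for some integer s.
Then t_{m+1} = 4t_m − 5 = 4·(5s) − 5 = 5(4s − 1), so 5 | t_{m+1}.
Hence 5 | t_k for every k ≥ 1, by induction.

5 | t_k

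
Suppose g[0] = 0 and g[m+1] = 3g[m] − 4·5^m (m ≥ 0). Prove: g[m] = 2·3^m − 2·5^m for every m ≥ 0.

Base case: g[0] = 0, and 2·3^0 − 2·5^0 = 2 − 2 = 0.
Assume g[k] = 2·3^k − 2·5^k for some k ≥ 0.
Then g[k+1] = 3g[k] − 4·5^k = 3·(2·3^k − 2·5^k) − 4·5^k = 2·3^{k+1} − 6·5^k − 4·5^k = 2·3^{k+1} − 10·5^k = 2·3^{k+1} − 2·5^{k+1}.
This completes the inductive step, so g[m] = 2·3^m − 2·5^m for all m ≥ 0.

g[m] = 2·3^m − 2·5^m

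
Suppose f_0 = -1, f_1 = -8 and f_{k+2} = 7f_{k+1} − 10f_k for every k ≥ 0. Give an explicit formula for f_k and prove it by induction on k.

Claim: f_k = 2^k − 2·5^k.

Base cases: f_0 = -1 and 2^0 − 2·5^0 = -1; f_1 = -8 and 2^1 − 2·5^1 = -8.
Assume f_j = 2^j − 2·5^j for all 0 ≤ j ≤ m, where m ≥ 1.
Then f_{m+1} = 7f_m − 10f_{m−1} = 7·(2^m − 2·5^m) − 10·(2^{m−1} − 2·5^{m−1}) = (7·2 − 10)2^{m−1} − 2·(7·5 − 10)5^{m−1} = 4·2^{m−1} − 50·5^{m−1} = 2^{m+1} − 2·5^{m+1}.
So the formula holds for m+1, and by strong induction f_k = 2^k − 2·5^k for all k ≥ 0.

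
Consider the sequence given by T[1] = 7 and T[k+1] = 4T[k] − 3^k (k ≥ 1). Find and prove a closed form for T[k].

Claim: T[k] = 4^k + 3^k.

Base case: T[1] = 7, and 4^1 + 3^1 = 4 + 3 = 7.
Assume T[m] = 4^m + 3^m for some m ≥ 1.
Then T[m+1] = 4T[m] − 3^m = 4·(4^m + 3^m) − 3^m = 4^{m+1} + 4·3^m − 3^m = 4^{m+1} + 3·3^m = 4^{m+1} + 3^{m+1}.
Hence T[k] = 4^k + 3^k for every k ≥ 1, by induction.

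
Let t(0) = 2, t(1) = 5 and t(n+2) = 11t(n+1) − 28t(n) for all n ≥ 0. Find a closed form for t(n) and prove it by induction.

Claim: t(n) = 3·4^n − 7^n.

Base cases: t(0) = 2 and 3·4^0 − 7^0 = 2; t(1) = 5 and 3·4^1 − 7^1 = 5.
Assume t(j) = 3·4^j − 7^j for all 0 ≤ j ≤ k, where k ≥ 1.
Then t(k+1) = 11t(k) − 28t(k−1) = 11·(3·4^k − 7^k) − 28·(3·4^{k−1} − 7^{k−1}) = 3·(11·4 − 28)4^{k−1} − (11·7 − 28)7^{k−1} = 48·4^{k−1} − 49·7^{k−1} = 3·4^{k+1} − 7^{k+1}.
So the formula holds for k+1, and by strong induction t(n) = 3·4^n − 7^n for all n ≥ 0.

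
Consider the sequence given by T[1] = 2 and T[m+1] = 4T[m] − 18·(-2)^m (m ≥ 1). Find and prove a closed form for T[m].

Claim: T[m] = 2·4^m + 3·(-2)^m.

Base case: T[1] = 2, and 2·4^1 + 3·(-2)^1 = 8 − 6 = 2.
Assume T[j] = 2·4^j + 3·(-2)^j for some j ≥ 1.
Then T[j+1] = 4T[j] − 18·(-2)^j = 4·(2·4^j + 3·(-2)^j) − 18·(-2)^j = 2·4^{j+1} + 12·(-2)^j − 18·(-2)^j = 2·4^{j+1} − 6·(-2)^j = 2·4^{j+1} + 3·(-2)^{j+1}.
By induction, T[m] = 2·4^m + 3·(-2)^m for all m ≥ 1.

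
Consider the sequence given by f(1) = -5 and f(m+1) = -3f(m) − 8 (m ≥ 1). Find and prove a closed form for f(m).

Claim: f(m) = (-3)^m − 2.

Base case: f(1) = -5, and (-3)^1 − 2 = -3 − 2 = -5.
Assume f(j) = (-3)^j − 2 for some j ≥ 1.
Then f(j+1) = -3f(j) − 8 = -3·((-3)^j − 2) − 8 = -3·(-3)^j + 6 − 8 = (-3)^{j+1} − 2.
This completes the inductive step, so f(m) = (-3)^m − 2 for all m ≥ 1.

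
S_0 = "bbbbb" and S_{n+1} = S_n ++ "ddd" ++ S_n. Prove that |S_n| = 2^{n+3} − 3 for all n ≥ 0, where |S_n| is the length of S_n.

Base case: |S_0| = 5, and 2^{0+3} − 3 = 5.
Assume |S_r| = 2^{r+3} − 3.
Then |S_{r+1}| = |S_r| + 3 + |S_r| = 2|S_r| + 3 = 2(2^{r+3} − 3) + 3 = 2^{r+1+3} − 6 + 3 = 2^{r+1+3} − 3.
This completes the inductive step, so |S_n| = 2^{n+3} − 3 for all n ≥ 0.

|S_n| = 2^{n+3} − 3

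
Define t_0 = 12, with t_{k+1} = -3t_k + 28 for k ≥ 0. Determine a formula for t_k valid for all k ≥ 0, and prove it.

Claim: t_k = 5·(-3)^k + 7.

Base case: t_0 = 12, and 5·(-3)^0 + 7 = 5 + 7 = 12.
Assume t_m = 5·(-3)^m + 7 for some m ≥ 0.
Then t_{m+1} = -3t_m + 28 = -3·(5·(-3)^m + 7) + 28 = -15·(-3)^m − 21 + 28 = 5·(-3)^{m+1} + 7.
This completes the inductive step, so t_k = 5·(-3)^k + 7 for all k ≥ 0.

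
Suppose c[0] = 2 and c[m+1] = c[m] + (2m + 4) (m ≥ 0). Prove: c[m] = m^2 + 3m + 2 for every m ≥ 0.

Base case: c[0] = 2, and 0^2 + 3·0 + 2 = 2.
Assume c[k] = k^2 + 3k + 2.
Then c[k+1] = c[k] + (2k + 4) = (k^2 + 3k + 2) + (2k + 4) = k^2 + 5k + 6,
and (k+1)^2 + 3·(k+1) + 2 = k^2 + 5k + 6.
Hence c[m] = m^2 + 3m + 2 for every m ≥ 0, by induction.

c[m] = m^2 + 3m + 2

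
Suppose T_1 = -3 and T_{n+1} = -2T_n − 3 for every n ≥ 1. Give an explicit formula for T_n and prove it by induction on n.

Claim: T_n = (-2)^n − 1.

Base case: T_1 = -3, and (-2)^1 − 1 = -2 − 1 = -3.
Assume T_j = (-2)^j − 1 for some j ≥ 1.
Then T_{j+1} = -2T_j − 3 = -2·((-2)^j − 1) − 3 = -2·(-2)^j + 2 − 3 = (-2)^{j+1} − 1.
Hence T_n = (-2)^n − 1 for every n ≥ 1, by induction.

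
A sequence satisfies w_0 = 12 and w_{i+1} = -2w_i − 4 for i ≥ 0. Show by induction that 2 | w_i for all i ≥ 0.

Base case: w_0 = 12 = 2·6, so 2 | w_0.
Assume 2 | w_k, so w_k = 2t for some integer t.
Then w_{k+1} = -2w_k − 4 = -2·(2t) − 4 = 2(-2t − 2), so 2 | w_{k+1}.
This completes the inductive step, so 2 | w_i for all i ≥ 0.

2 | w_i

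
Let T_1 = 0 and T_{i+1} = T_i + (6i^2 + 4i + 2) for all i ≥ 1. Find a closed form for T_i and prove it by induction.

Claim: T_i = 2i^3 − i^2 + i − 2.

Base case: T_1 = 0, and 2·1^3 − 1^2 + 1 − 2 = 0.
Assume T_m = 2m^3 − m^2 + m − 2.
Then T_{m+1} = T_m + (6m^2 + 4m + 2) = (2m^3 − m^2 + m − 2) + (6m^2 + 4m + 2) = 2m^3 + 5m^2 + 5m,
and 2·(m+1)^3 − (m+1)^2 + (m+1) − 2 = 2m^3 + 5m^2 + 5m.
By induction, T_i = 2i^3 − i^2 + i − 2 for all i ≥ 1.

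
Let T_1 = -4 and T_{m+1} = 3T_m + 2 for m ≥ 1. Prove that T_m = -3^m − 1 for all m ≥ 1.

Base case: T_1 = -4, and -3^1 − 1 = -3 − 1 = -4.
Assume T_r = -3^r − 1 for some r ≥ 1.
Then T_{r+1} = 3T_r + 2 = 3·(-3^r − 1) + 2 = -3^{r+1} − 3 + 2 = -3^{r+1} − 1.
This completes the inductive step, so T_m = -3^m − 1 for all m ≥ 1.

T_m = -3^m − 1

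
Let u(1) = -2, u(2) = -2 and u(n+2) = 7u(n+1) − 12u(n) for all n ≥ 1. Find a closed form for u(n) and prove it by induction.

Claim: u(n) = 4^n − 2·3^n.

Base cases: u(1) = -2 and 4^1 − 2·3^1 = -2; u(2) = -2 and 4^2 − 2·3^2 = -2.
Assume u(j) = 4^j − 2·3^j for all 1 ≤ j ≤ m, where m ≥ 2.
Then u(m+1) = 7u(m) − 12u(m−1) = 7·(4^m − 2·3^m) − 12·(4^{m−1} − 2·3^{m−1}) = (7·4 − 12)4^{m−1} − 2·(7·3 − 12)3^{m−1} = 16·4^{m−1} − 18·3^{m−1} = 4^{m+1} − 2·3^{m+1}.
This completes the inductive step, so u(n) = 4^n − 2·3^n for all n ≥ 1.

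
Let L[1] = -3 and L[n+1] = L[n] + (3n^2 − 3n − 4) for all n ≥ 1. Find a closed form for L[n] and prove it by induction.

Claim: L[n] = n^3 − 3n^2 − 2n + 1.

Base case: L[1] = -3, and 1^3 − 3·1^2 − 2·1 + 1 = -3.
Assume L[r] = r^3 − 3r^2 − 2r + 1.
Then L[r+1] = L[r] + (3r^2 − 3r − 4) = (r^3 − 3r^2 − 2r + 1) + (3r^2 − 3r − 4) = r^3 − 5r − 3,
and (r+1)^3 − 3·(r+1)^2 − 2·(r+1) + 1 = r^3 − 5r − 3.
By induction, L[n] = n^3 − 3n^2 − 2n + 1 for all n ≥ 1.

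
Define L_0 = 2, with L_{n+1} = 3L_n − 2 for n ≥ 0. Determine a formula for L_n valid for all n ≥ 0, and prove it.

Claim: L_n = 3^n + 1.

Base case: L_0 = 2, and 3^0 + 1 = 1 + 1 = 2.
Assume L_r = 3^r + 1 for some r ≥ 0.
Then L_{r+1} = 3L_r − 2 = 3·(3^r + 1) − 2 = 3^{r+1} + 3 − 2 = 3^{r+1} + 1.
So the formula holds for r+1, and by induction L_n = 3^n + 1 for all n ≥ 0.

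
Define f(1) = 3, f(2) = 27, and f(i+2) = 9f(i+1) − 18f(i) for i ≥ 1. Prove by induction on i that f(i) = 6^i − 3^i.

Base cases: f(1) = 3 and 6^1 − 3^1 = 3; f(2) = 27 and 6^2 − 3^2 = 27.
Assume f(t) = 6^t − 3^t for all 1 ≤ t ≤ j, where j ≥ 2.
Then f(j+1) = 9f(j) − 18f(j−1) = 9·(6^j − 3^j) − 18·(6^{j−1} − 3^{j−1}) = (9·6 − 18)6^{j−1} − (9·3 − 18)3^{j−1} = 36·6^{j−1} − 9·3^{j−1} = 6^{j+1} − 3^{j+1}.
Hence f(i) = 6^i − 3^i for every i ≥ 1, by strong induction.

f(i) = 6^i − 3^i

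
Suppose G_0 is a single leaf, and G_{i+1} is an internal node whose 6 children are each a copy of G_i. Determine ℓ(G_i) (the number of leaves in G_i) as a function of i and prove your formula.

Claim: ℓ(G_i) = 6^i.

Base case: ℓ(G_0) = 1, and 6^0 = 1.
Assume ℓ(G_k) = 6^k.
Then ℓ(G_{k+1}) = 6·ℓ(G_k) = 6·6^k = 6^{k+1}.
By induction, ℓ(G_i) = 6^i for all i ≥ 0.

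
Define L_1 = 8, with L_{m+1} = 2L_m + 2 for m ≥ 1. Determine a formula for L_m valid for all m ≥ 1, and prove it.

Claim: L_m = 5·2^m − 2.

Base case: L_1 = 8, and 5·2^1 − 2 = 10 − 2 = 8.
Assume L_j = 5·2^j − 2 for some j ≥ 1.
Then L_{j+1} = 2L_j + 2 = 2·(5·2^j − 2) + 2 = 10·2^j − 4 + 2 = 5·2^{j+1} − 2.
This completes the inductive step, so L_m = 5·2^m − 2 for all m ≥ 1.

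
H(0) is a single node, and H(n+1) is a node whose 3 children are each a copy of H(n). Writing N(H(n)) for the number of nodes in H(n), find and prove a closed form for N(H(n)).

Claim: N(H(n)) = (3^{n+1} − 1)/2.

Base case: N(H(0)) = 1, and (3^{0+1} − 1)/2 = 1.
Assume N(H(k)) = (3^{k+1} − 1)/2.
Then N(H(k+1)) = 1 + 3N(H(k)) = 1 + 3·(3^{k+1} − 1)/2 = 1 + (3^{k+2} − 3)/2 = (2 + 3^{k+2} − 3)/2 = (3^{k+2} − 1)/2.
Hence N(H(n)) = (3^{n+1} − 1)/2 for every n ≥ 0, by induction.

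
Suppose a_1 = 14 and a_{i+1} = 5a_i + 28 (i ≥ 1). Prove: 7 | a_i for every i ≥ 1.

Base case: a_1 = 14 = 7·2, so 7 | a_1.
Assume 7 | a_r, so a_r = 7t for some integer t.
Then a_{r+1} = 5a_r + 28 = 5·(7t) + 28 = 7(5t + 4), so 7 | a_{r+1}.
This completes the inductive step, so 7 | a_i for all i ≥ 1.

7 | a_i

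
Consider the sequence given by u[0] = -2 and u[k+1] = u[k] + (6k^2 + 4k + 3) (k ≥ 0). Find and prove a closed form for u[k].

Claim: u[k] = 2k^3 − k^2 + 2k − 2.

Base case: u[0] = -2, and 2·0^3 − 0^2 + 2·0 − 2 = -2.
Assume u[r] = 2r^3 − r^2 + 2r − 2.
Then u[r+1] = u[r] + (6r^2 + 4r + 3) = (2r^3 − r^2 + 2r − 2) + (6r^2 + 4r + 3) = 2r^3 + 5r^2 + 6r + 1,
and 2·(r+1)^3 − (r+1)^2 + 2·(r+1) − 2 = 2r^3 + 5r^2 + 6r + 1.
This completes the inductive step, so u[k] = 2k^3 − k^2 + 2k − 2 for all k ≥ 0.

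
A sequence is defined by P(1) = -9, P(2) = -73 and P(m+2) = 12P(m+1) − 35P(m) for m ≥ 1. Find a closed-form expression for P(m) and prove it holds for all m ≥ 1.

Claim: P(m) = 5^m − 2·7^m.

Base cases: P(1) = -9 and 5^1 − 2·7^1 = -9; P(2) = -73 and 5^2 − 2·7^2 = -73.
Assume P(j) = 5^j − 2·7^j for all 1 ≤ j ≤ r, where r ≥ 2.
Then P(r+1) = 12P(r) − 35P(r−1) = 12·(5^r − 2·7^r) − 35·(5^{r−1} − 2·7^{r−1}) = (12·5 − 35)5^{r−1} − 2·(12·7 − 35)7^{r−1} = 25·5^{r−1} − 98·7^{r−1} = 5^{r+1} − 2·7^{r+1}.
This completes the inductive step, so P(m) = 5^m − 2·7^m for all m ≥ 1.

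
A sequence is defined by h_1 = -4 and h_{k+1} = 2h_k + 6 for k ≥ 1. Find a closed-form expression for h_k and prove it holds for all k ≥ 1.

Claim: h_k = 2^k − 6.

Base case: h_1 = -4, and 2^1 − 6 = 2 − 6 = -4.
Assume h_j = 2^j − 6 for some j ≥ 1.
Then h_{j+1} = 2h_j + 6 = 2·(2^j − 6) + 6 = 2^{j+1} − 12 + 6 = 2^{j+1} − 6.
This completes the inductive step, so h_k = 2^k − 6 for all k ≥ 1.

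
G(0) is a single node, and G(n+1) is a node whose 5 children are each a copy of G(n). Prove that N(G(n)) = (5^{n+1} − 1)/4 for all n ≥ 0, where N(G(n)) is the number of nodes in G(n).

Base case: N(G(0)) = 1, and (5^{0+1} − 1)/4 = 1.
Assume N(G(k)) = (5^{k+1} − 1)/4.
Then N(G(k+1)) = 1 + 5N(G(k)) = 1 + 5·(5^{k+1} − 1)/4 = 1 + (5^{k+2} − 5)/4 = (4 + 5^{k+2} − 5)/4 = (5^{k+2} − 1)/4.
By induction, N(G(n)) = (5^{n+1} − 1)/4 for all n ≥ 0.

N(G(n)) = (5^{n+1} − 1)/4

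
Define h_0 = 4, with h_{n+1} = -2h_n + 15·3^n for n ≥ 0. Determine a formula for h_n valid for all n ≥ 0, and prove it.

Claim: h_n = (-2)^n + 3·3^n.

Base case: h_0 = 4, and (-2)^0 + 3·3^0 = 1 + 3 = 4.
Assume h_m = (-2)^m + 3·3^m for some m ≥ 0.
Then h_{m+1} = -2h_m + 15·3^m = -2·((-2)^m + 3·3^m) + 15·3^m = (-2)^{m+1} − 6·3^m + 15·3^m = (-2)^{m+1} + 9·3^m = (-2)^{m+1} + 3·3^{m+1}.
Hence h_n = (-2)^n + 3·3^n for every n ≥ 0, by induction.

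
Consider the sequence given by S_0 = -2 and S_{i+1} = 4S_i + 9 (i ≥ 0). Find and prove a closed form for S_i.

Claim: S_i = 4^i − 3.

Base case: S_0 = -2, and 4^0 − 3 = 1 − 3 = -2.
Assume S_m = 4^m − 3 for some m ≥ 0.
Then S_{m+1} = 4S_m + 9 = 4·(4^m − 3) + 9 = 4^{m+1} − 12 + 9 = 4^{m+1} − 3.
By induction, S_i = 4^i − 3 for all i ≥ 0.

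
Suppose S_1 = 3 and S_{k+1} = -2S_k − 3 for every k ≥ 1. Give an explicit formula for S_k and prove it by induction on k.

Claim: S_k = -2·(-2)^k − 1.

Base case: S_1 = 3, and -2·(-2)^1 − 1 = 4 − 1 = 3.
Assume S_r = -2·(-2)^r − 1 for some r ≥ 1.
Then S_{r+1} = -2S_r − 3 = -2·(-2·(-2)^r − 1) − 3 = 4·(-2)^r + 2 − 3 = -2·(-2)^{r+1} − 1.
So the formula holds for r+1, and by induction S_k = -2·(-2)^k − 1 for all k ≥ 1.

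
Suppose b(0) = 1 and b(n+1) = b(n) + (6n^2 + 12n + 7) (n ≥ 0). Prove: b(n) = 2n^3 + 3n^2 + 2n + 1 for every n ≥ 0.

Base case: b(0) = 1, and 2·0^3 + 3·0^2 + 2·0 + 1 = 1.
Assume b(m) = 2m^3 + 3m^2 + 2m + 1.
Then b(m+1) = b(m) + (6m^2 + 12m + 7) = (2m^3 + 3m^2 + 2m + 1) + (6m^2 + 12m + 7) = 2m^3 + 9m^2 + 14m + 8,
and 2·(m+1)^3 + 3·(m+1)^2 + 2·(m+1) + 1 = 2m^3 + 9m^2 + 14m + 8.
By induction, b(n) = 2n^3 + 3n^2 + 2n + 1 for all n ≥ 0.

b(n) = 2n^3 + 3n^2 + 2n + 1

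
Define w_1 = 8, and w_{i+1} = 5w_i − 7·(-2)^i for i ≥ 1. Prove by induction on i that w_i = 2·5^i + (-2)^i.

Base case: w_1 = 8, and 2·5^1 + (-2)^1 = 10 − 2 = 8.
Assume w_r = 2·5^r + (-2)^r for some r ≥ 1.
Then w_{r+1} = 5w_r − 7·(-2)^r = 5·(2·5^r + (-2)^r) − 7·(-2)^r = 2·5^{r+1} + 5·(-2)^r − 7·(-2)^r = 2·5^{r+1} − 2·(-2)^r = 2·5^{r+1} + (-2)^{r+1}.
Hence w_i = 2·5^i + (-2)^i for every i ≥ 1, by induction.

w_i = 2·5^i + (-2)^i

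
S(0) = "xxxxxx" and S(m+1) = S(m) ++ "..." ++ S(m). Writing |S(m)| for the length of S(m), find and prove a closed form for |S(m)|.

Claim: |S(m)| = 9·2^m − 3.

Base case: |S(0)| = 6, and 9·2^0 − 3 = 6.
Assume |S(j)| = 9·2^j − 3.
Then |S(j+1)| = |S(j)| + 3 + |S(j)| = 2|S(j)| + 3 = 2(9·2^j − 3) + 3 = 9·2^{j+1} − 6 + 3 = 9·2^{j+1} − 3.
Hence |S(m)| = 9·2^m − 3 for every m ≥ 0, by induction.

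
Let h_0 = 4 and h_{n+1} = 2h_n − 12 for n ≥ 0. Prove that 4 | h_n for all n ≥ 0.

Base case: h_0 = 4 = 4·1, so 4 | h_0.
Assume 4 | h_k, so h_k = 4t for some integer t.
Then h_{k+1} = 2h_k − 12 = 2·(4t) − 12 = 4(2t − 3), so 4 | h_{k+1}.
So the property holds for k+1, and by induction 4 | h_n for all n ≥ 0.

4 | h_n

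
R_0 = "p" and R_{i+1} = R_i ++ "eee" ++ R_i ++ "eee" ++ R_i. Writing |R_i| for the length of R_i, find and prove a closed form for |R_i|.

Claim: |R_i| = 4·3^i − 3.

Base case: |R_0| = 1, and 4·3^0 − 3 = 1.
Assume |R_k| = 4·3^k − 3.
Then |R_{k+1}| = 3|R_k| + 6 = 3(4·3^k − 3) + 6 = 4·3^{k+1} − 9 + 6 = 4·3^{k+1} − 3.
Hence |R_i| = 4·3^i − 3 for every i ≥ 0, by induction.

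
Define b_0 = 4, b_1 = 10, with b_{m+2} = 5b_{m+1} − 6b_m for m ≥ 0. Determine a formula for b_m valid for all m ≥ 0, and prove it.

Claim: b_m = 2·3^m + 2·2^m.

Base cases: b_0 = 4 and 2·3^0 + 2·2^0 = 4; b_1 = 10 and 2·3^1 + 2·2^1 = 10.
Assume b_j = 2·3^j + 2·2^j for all 0 ≤ j ≤ k, where k ≥ 1.
Then b_{k+1} = 5b_k − 6b_{k−1} = 5·(2·3^k + 2·2^k) − 6·(2·3^{k−1} + 2·2^{k−1}) = 2·(5·3 − 6)3^{k−1} + 2·(5·2 − 6)2^{k−1} = 18·3^{k−1} + 8·2^{k−1} = 2·3^{k+1} + 2·2^{k+1}.
So the formula holds for k+1, and by strong induction b_m = 2·3^m + 2·2^m for all m ≥ 0.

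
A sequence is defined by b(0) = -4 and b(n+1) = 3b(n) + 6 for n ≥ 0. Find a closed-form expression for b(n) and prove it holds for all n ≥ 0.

Claim: b(n) = -3^n − 3.

Base case: b(0) = -4, and -3^0 − 3 = -1 − 3 = -4.
Assume b(j) = -3^j − 3 for some j ≥ 0.
Then b(j+1) = 3b(j) + 6 = 3·(-3^j − 3) + 6 = -3^{j+1} − 9 + 6 = -3^{j+1} − 3.
Hence b(n) = -3^n − 3 for every n ≥ 0, by induction.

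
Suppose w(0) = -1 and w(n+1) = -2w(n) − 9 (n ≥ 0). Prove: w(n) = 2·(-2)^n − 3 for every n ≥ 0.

Base case: w(0) = -1, and 2·(-2)^0 − 3 = 2 − 3 = -1.
Assume w(k) = 2·(-2)^k − 3 for some k ≥ 0.
Then w(k+1) = -2w(k) − 9 = -2·(2·(-2)^k − 3) − 9 = -4·(-2)^k + 6 − 9 = 2·(-2)^{k+1} − 3.
This completes the inductive step, so w(n) = 2·(-2)^n − 3 for all n ≥ 0.

w(n) = 2·(-2)^n − 3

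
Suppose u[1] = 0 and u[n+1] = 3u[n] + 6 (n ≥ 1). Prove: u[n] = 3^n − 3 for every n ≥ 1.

Base case: u[1] = 0, and 3^1 − 3 = 3 − 3 = 0.
Assume u[m] = 3^m − 3 for some m ≥ 1.
Then u[m+1] = 3u[m] + 6 = 3·(3^m − 3) + 6 = 3^{m+1} − 9 + 6 = 3^{m+1} − 3.
This completes the inductive step, so u[n] = 3^n − 3 for all n ≥ 1.

u[n] = 3^n − 3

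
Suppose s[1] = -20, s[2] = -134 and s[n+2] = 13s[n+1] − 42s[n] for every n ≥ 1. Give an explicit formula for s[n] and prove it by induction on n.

Claim: s[n] = -6^n − 2·7^n.

Base cases: s[1] = -20 and -6^1 − 2·7^1 = -20; s[2] = -134 and -6^2 − 2·7^2 = -134.
Assume s[j] = -6^j − 2·7^j for all 1 ≤ j ≤ r, where r ≥ 2.
Then s[r+1] = 13s[r] − 42s[r−1] = 13·(-6^r − 2·7^r) − 42·(-6^{r−1} − 2·7^{r−1}) = -(13·6 − 42)6^{r−1} − 2·(13·7 − 42)7^{r−1} = -36·6^{r−1} − 98·7^{r−1} = -6^{r+1} − 2·7^{r+1}.
So the formula holds for r+1, and by strong induction s[n] = -6^n − 2·7^n for all n ≥ 1.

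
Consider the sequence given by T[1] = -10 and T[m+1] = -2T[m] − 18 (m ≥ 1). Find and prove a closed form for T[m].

Claim: T[m] = 2·(-2)^m − 6.

Base case: T[1] = -10, and 2·(-2)^1 − 6 = -4 − 6 = -10.
Assume T[r] = 2·(-2)^r − 6 for some r ≥ 1.
Then T[r+1] = -2T[r] − 18 = -2·(2·(-2)^r − 6) − 18 = -4·(-2)^r + 12 − 18 = 2·(-2)^{r+1} − 6.
By induction, T[m] = 2·(-2)^m − 6 for all m ≥ 1.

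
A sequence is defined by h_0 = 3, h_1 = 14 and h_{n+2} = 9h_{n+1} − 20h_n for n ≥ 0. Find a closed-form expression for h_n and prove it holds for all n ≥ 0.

Claim: h_n = 4^n + 2·5^n.

Base cases: h_0 = 3 and 4^0 + 2·5^0 = 3; h_1 = 14 and 4^1 + 2·5^1 = 14.
Assume h_i = 4^i + 2·5^i for all 0 ≤ i ≤ j, where j ≥ 1.
Then h_{j+1} = 9h_j − 20h_{j−1} = 9·(4^j + 2·5^j) − 20·(4^{j−1} + 2·5^{j−1}) = (9·4 − 20)4^{j−1} + 2·(9·5 − 20)5^{j−1} = 16·4^{j−1} + 50·5^{j−1} = 4^{j+1} + 2·5^{j+1}.
This completes the inductive step, so h_n = 4^n + 2·5^n for all n ≥ 0.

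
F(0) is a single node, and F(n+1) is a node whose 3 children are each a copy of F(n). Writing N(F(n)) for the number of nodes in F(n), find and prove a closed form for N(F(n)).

Claim: N(F(n)) = (3^{n+1} − 1)/2.

Base case: N(F(0)) = 1, and (3^{0+1} − 1)/2 = 1.
Assume N(F(k)) = (3^{k+1} − 1)/2.
Then N(F(k+1)) = 1 + 3N(F(k)) = 1 + 3·(3^{k+1} − 1)/2 = 1 + (3^{k+2} − 3)/2 = (2 + 3^{k+2} − 3)/2 = (3^{k+2} − 1)/2.
This completes the inductive step, so N(F(n)) = (3^{n+1} − 1)/2 for all n ≥ 0.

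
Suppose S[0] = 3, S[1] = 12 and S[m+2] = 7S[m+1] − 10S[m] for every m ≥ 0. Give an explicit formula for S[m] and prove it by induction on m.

Claim: S[m] = 2^m + 2·5^m.

Base cases: S[0] = 3 and 2^0 + 2·5^0 = 3; S[1] = 12 and 2^1 + 2·5^1 = 12.
Assume S[i] = 2^i + 2·5^i for all 0 ≤ i ≤ j, where j ≥ 1.
Then S[j+1] = 7S[j] − 10S[j−1] = 7·(2^j + 2·5^j) − 10·(2^{j−1} + 2·5^{j−1}) = (7·2 − 10)2^{j−1} + 2·(7·5 − 10)5^{j−1} = 4·2^{j−1} + 50·5^{j−1} = 2^{j+1} + 2·5^{j+1}.
Hence S[m] = 2^m + 2·5^m for every m ≥ 0, by strong induction.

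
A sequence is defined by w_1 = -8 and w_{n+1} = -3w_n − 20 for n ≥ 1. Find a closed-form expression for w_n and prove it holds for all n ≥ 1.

Claim: w_n = (-3)^n − 5.

Base case: w_1 = -8, and (-3)^1 − 5 = -3 − 5 = -8.
Assume w_j = (-3)^j − 5 for some j ≥ 1.
Then w_{j+1} = -3w_j − 20 = -3·((-3)^j − 5) − 20 = -3·(-3)^j + 15 − 20 = (-3)^{j+1} − 5.
Hence w_n = (-3)^n − 5 for every n ≥ 1, by induction.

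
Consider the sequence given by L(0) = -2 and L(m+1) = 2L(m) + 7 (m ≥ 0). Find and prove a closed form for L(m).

Claim: L(m) = 5·2^m − 7.

Base case: L(0) = -2, and 5·2^0 − 7 = 5 − 7 = -2.
Assume L(k) = 5·2^k − 7 for some k ≥ 0.
Then L(k+1) = 2L(k) + 7 = 2·(5·2^k − 7) + 7 = 10·2^k − 14 + 7 = 5·2^{k+1} − 7.
Hence L(m) = 5·2^m − 7 for every m ≥ 0, by induction.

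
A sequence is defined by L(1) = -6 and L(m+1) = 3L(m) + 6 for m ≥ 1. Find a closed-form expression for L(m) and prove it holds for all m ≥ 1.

Claim: L(m) = -3^m − 3.

Base case: L(1) = -6, and -3^1 − 3 = -3 − 3 = -6.
Assume L(k) = -3^k − 3 for some k ≥ 1.
Then L(k+1) = 3L(k) + 6 = 3·(-3^k − 3) + 6 = -3^{k+1} − 9 + 6 = -3^{k+1} − 3.
So the formula holds for k+1, and by induction L(m) = -3^m − 3 for all m ≥ 1.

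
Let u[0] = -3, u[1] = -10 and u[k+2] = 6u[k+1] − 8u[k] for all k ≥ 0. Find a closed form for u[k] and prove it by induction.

Claim: u[k] = -2^k − 2·4^k.

Base cases: u[0] = -3 and -2^0 − 2·4^0 = -3; u[1] = -10 and -2^1 − 2·4^1 = -10.
Assume u[j] = -2^j − 2·4^j for all 0 ≤ j ≤ r, where r ≥ 1.
Then u[r+1] = 6u[r] − 8u[r−1] = 6·(-2^r − 2·4^r) − 8·(-2^{r−1} − 2·4^{r−1}) = -(6·2 − 8)2^{r−1} − 2·(6·4 − 8)4^{r−1} = -4·2^{r−1} − 32·4^{r−1} = -2^{r+1} − 2·4^{r+1}.
Hence u[k] = -2^k − 2·4^k for every k ≥ 0, by strong induction.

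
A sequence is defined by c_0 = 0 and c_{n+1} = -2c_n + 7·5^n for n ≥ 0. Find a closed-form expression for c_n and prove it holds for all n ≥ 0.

Claim: c_n = -(-2)^n + 5^n.

Base case: c_0 = 0, and -(-2)^0 + 5^0 = -1 + 1 = 0.
Assume c_m = -(-2)^m + 5^m for some m ≥ 0.
Then c_{m+1} = -2c_m + 7·5^m = -2·(-(-2)^m + 5^m) + 7·5^m = -(-2)^{m+1} − 2·5^m + 7·5^m = -(-2)^{m+1} + 5·5^m = -(-2)^{m+1} + 5^{m+1}.
By induction, c_n = -(-2)^n + 5^n for all n ≥ 0.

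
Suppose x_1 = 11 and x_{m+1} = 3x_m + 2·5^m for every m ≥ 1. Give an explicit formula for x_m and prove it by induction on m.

Claim: x_m = 2·3^m + 5^m.

Base case: x_1 = 11, and 2·3^1 + 5^1 = 6 + 5 = 11.
Assume x_r = 2·3^r + 5^r for some r ≥ 1.
Then x_{r+1} = 3x_r + 2·5^r = 3·(2·3^r + 5^r) + 2·5^r = 2·3^{r+1} + 3·5^r + 2·5^r = 2·3^{r+1} + 5·5^r = 2·3^{r+1} + 5^{r+1}.
So the formula holds for r+1, and by induction x_m = 2·3^m + 5^m for all m ≥ 1.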